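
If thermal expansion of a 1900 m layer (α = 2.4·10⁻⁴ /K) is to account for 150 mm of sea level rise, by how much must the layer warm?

0.329 °C

ΔT = Δh/(αH) = 0.15 / (2.4×10⁻⁴ × 1900) ≈ 0.3289 °C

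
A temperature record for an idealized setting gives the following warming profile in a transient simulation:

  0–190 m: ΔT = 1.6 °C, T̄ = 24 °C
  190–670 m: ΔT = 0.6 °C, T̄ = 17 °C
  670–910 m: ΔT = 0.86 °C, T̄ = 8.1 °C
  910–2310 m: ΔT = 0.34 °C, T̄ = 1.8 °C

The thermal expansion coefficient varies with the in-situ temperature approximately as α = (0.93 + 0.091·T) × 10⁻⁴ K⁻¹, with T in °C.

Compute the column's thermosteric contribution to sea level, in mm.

Layer 1: α = (0.93 + 0.091×24)×10⁻⁴ = 3.114×10⁻⁴ K⁻¹
Layer 2: α = (0.93 + 0.091×17)×10⁻⁴ = 2.477×10⁻⁴ K⁻¹
Layer 3: α = (0.93 + 0.091×8.1)×10⁻⁴ = 1.6671×10⁻⁴ K⁻¹
Layer 4: α = (0.93 + 0.091×1.8)×10⁻⁴ = 1.0938×10⁻⁴ K⁻¹
190 × 3.114×10⁻⁴ × 1.6 = 0.0946656 m
190–670 m: 2.477×10⁻⁴ × 480 × 0.6 = 0.0713376 m
670–910 m: 1.6671×10⁻⁴ × 0.86 × 240 = 0.034408944 m
1.0938×10⁻⁴ × 1400 × 0.34 = 0.05206488 m
Δh = 0.0946656 + 0.0713376 + 0.034408944 + 0.05206488 = 0.252477024 m

about 252 mm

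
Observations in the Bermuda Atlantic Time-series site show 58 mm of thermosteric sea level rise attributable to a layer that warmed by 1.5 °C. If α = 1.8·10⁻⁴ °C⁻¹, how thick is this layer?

H ≈ 210 m

H = Δh/(αΔT) = 0.058 / (1.8×10⁻⁴ × 1.5) ≈ 214.8 m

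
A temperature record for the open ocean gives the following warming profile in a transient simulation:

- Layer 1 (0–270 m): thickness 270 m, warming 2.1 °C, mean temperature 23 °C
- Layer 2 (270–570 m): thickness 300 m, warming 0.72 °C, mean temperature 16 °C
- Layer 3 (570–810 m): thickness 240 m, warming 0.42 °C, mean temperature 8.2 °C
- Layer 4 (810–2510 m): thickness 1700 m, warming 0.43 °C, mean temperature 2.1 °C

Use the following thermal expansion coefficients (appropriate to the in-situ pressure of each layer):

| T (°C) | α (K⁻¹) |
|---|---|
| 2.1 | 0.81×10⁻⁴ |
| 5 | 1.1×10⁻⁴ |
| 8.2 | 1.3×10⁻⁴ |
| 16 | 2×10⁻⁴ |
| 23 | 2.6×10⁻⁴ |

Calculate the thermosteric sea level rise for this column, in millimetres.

about 260 mm

Layer 1 at 23 °C → α = 2.6×10⁻⁴ K⁻¹
Layer 2 at 16 °C → α = 2×10⁻⁴ K⁻¹
Layer 3 at 8.2 °C → α = 1.3×10⁻⁴ K⁻¹
Layer 4 at 2.1 °C → α = 0.81×10⁻⁴ K⁻¹
Layer 1: 2.1 × 2.6×10⁻⁴ × 270 = 0.14742 m
270–570 m: 300 × 0.72 × 2×10⁻⁴ = 0.04320 m
Layer 3: 240 × 0.42 × 1.3×10⁻⁴ = 0.013104 m
0.43 × 1700 × 0.81×10⁻⁴ = 0.059211 m
Δh = 0.14742 + 0.04320 + 0.013104 + 0.059211 = 0.262935 m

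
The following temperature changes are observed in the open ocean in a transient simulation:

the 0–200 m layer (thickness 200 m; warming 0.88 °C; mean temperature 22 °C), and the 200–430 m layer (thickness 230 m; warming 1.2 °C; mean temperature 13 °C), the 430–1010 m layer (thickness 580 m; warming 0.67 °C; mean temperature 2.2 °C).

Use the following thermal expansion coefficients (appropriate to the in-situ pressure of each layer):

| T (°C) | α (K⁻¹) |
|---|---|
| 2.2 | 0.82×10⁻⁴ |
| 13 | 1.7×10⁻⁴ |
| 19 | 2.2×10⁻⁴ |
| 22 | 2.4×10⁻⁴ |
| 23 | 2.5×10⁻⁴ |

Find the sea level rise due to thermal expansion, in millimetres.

120 mm

Layer 1 at 22 °C → α = 2.4×10⁻⁴ K⁻¹
Layer 2 at 13 °C → α = 1.7×10⁻⁴ K⁻¹
Layer 3 at 2.2 °C → α = 0.82×10⁻⁴ K⁻¹
Layer 1: 200 × 2.4×10⁻⁴ × 0.88 = 0.04224 m
1.7×10⁻⁴ × 1.2 × 230 = 0.04692 m
430–1010 m: 0.82×10⁻⁴ × 0.67 × 580 = 0.0318652 m
Δh = 0.04224 + 0.04692 + 0.0318652 = 0.1210252 m ≈ 120 mm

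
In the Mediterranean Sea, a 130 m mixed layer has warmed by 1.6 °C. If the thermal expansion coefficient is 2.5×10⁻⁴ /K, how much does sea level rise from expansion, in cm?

5.20 cm of thermosteric rise

Δh = αΔT·H = 2.5×10⁻⁴ × 1.6 × 130 = 0.05200 m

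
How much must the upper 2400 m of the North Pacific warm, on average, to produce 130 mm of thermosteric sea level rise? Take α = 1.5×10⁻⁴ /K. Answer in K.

about 0.361 K

ΔT = Δh/(αH) = 0.13 / (1.5×10⁻⁴ × 2400) ≈ 0.3611 K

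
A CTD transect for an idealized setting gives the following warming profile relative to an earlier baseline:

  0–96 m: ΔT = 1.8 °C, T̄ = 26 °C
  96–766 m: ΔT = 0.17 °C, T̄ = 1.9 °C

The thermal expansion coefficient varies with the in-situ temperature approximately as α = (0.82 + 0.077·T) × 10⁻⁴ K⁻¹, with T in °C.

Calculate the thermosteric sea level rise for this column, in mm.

59.8 mm

Layer 1: α = (0.82 + 0.077×26)×10⁻⁴ = 2.822×10⁻⁴ K⁻¹
Layer 2: α = (0.82 + 0.077×1.9)×10⁻⁴ = 0.9663×10⁻⁴ K⁻¹
0–96 m: 2.822×10⁻⁴ × 1.8 × 96 = 0.04876416 m
96–766 m: 0.9663×10⁻⁴ × 670 × 0.17 = 0.011006157 m
Δh = 0.04876416 + 0.011006157 = 0.059770317 m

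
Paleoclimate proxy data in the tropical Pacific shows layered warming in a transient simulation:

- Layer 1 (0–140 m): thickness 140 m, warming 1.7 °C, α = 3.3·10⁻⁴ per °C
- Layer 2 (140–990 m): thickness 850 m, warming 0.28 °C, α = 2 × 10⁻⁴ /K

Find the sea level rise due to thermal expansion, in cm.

12.6 cm

0–140 m: 3.3×10⁻⁴ × 140 × 1.7 = 0.07854 m
Layer 2: 850 × 2×10⁻⁴ × 0.28 = 0.04760 m
Δh = 0.07854 + 0.04760 = 0.12614 m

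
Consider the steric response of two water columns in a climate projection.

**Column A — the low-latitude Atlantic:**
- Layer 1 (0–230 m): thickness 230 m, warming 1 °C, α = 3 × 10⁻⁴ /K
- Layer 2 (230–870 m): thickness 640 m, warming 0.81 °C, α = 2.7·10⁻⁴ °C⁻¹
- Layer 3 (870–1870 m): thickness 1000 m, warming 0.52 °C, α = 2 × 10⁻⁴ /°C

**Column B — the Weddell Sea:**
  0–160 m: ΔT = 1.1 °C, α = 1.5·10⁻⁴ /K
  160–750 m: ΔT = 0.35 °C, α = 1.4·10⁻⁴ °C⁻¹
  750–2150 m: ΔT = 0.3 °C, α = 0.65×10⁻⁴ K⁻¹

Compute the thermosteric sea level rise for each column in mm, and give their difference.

A Layer 1: 1 × 3×10⁻⁴ × 230 = 0.06900 m
A 230–870 m: 2.7×10⁻⁴ × 0.81 × 640 = 0.139968 m
A 870–1870 m: 1000 × 2×10⁻⁴ × 0.52 = 0.10400 m
A total: 0.312968 m
B 0–160 m: 1.1 × 160 × 1.5×10⁻⁴ = 0.02640 m
B Layer 2: 0.35 × 590 × 1.4×10⁻⁴ = 0.02891 m
B 750–2150 m: 0.65×10⁻⁴ × 0.3 × 1400 = 0.02730 m
B total: 0.08261 m
Difference: 0.312968 − 0.08261 = 0.230358 m

A: 313 mm; B: 82.6 mm; difference 230 mm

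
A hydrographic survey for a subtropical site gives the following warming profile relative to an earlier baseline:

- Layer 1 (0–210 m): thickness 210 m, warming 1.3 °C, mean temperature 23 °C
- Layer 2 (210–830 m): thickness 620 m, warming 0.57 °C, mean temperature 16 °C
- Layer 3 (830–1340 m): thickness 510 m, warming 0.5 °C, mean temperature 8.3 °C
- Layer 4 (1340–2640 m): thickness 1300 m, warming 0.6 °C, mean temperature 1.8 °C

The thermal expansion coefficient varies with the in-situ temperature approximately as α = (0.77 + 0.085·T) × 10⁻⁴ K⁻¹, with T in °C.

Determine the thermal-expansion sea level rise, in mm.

Δh = 259 mm

Layer 1: α = (0.77 + 0.085×23)×10⁻⁴ = 2.725×10⁻⁴ K⁻¹
Layer 2: α = (0.77 + 0.085×16)×10⁻⁴ = 2.13×10⁻⁴ K⁻¹
Layer 3: α = (0.77 + 0.085×8.3)×10⁻⁴ = 1.4755×10⁻⁴ K⁻¹
Layer 4: α = (0.77 + 0.085×1.8)×10⁻⁴ = 0.923×10⁻⁴ K⁻¹
0–210 m: 2.725×10⁻⁴ × 210 × 1.3 = 0.0743925 m
Layer 2: 620 × 0.57 × 2.13×10⁻⁴ = 0.0752742 m
Layer 3: 0.5 × 1.4755×10⁻⁴ × 510 = 0.03762525 m
1340–2640 m: 0.923×10⁻⁴ × 1300 × 0.6 = 0.071994 m
Δh = 0.0743925 + 0.0752742 + 0.03762525 + 0.071994 = 0.25928595 m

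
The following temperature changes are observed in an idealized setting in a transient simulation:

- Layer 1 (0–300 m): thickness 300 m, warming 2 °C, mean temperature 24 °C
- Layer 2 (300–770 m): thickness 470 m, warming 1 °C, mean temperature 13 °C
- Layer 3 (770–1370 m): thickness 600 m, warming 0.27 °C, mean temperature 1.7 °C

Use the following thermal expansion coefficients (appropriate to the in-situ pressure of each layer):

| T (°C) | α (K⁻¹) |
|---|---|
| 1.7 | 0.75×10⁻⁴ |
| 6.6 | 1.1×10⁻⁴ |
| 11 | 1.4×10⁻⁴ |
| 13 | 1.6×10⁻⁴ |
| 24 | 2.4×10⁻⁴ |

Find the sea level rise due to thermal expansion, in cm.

Layer 1 at 24 °C → α = 2.4×10⁻⁴ K⁻¹
Layer 2 at 13 °C → α = 1.6×10⁻⁴ K⁻¹
Layer 3 at 1.7 °C → α = 0.75×10⁻⁴ K⁻¹
Layer 1: 2.4×10⁻⁴ × 300 × 2 = 0.14400 m
Layer 2: 470 × 1.6×10⁻⁴ × 1 = 0.07520 m
770–1370 m: 600 × 0.27 × 0.75×10⁻⁴ = 0.01215 m
Δh = 0.14400 + 0.07520 + 0.01215 = 0.23135 m ≈ 23 cm

23 cm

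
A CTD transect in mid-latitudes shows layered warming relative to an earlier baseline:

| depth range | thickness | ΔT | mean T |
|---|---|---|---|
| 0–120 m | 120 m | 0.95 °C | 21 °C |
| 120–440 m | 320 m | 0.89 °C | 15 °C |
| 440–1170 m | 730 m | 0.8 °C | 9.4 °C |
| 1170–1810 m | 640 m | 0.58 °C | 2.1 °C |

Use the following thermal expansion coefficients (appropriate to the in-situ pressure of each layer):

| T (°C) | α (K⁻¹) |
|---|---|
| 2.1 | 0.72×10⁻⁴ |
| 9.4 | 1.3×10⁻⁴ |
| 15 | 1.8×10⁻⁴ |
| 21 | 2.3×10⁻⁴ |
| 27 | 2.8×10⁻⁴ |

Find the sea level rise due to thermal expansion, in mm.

Δh = 180 mm

Layer 1 at 21 °C → α = 2.3×10⁻⁴ K⁻¹
Layer 2 at 15 °C → α = 1.8×10⁻⁴ K⁻¹
Layer 3 at 9.4 °C → α = 1.3×10⁻⁴ K⁻¹
Layer 4 at 2.1 °C → α = 0.72×10⁻⁴ K⁻¹
2.3×10⁻⁴ × 0.95 × 120 = 0.02622 m
120–440 m: 1.8×10⁻⁴ × 320 × 0.89 = 0.051264 m
1.3×10⁻⁴ × 730 × 0.8 = 0.07592 m
640 × 0.58 × 0.72×10⁻⁴ = 0.0267264 m
Δh = 0.02622 + 0.051264 + 0.07592 + 0.0267264 = 0.1801304 m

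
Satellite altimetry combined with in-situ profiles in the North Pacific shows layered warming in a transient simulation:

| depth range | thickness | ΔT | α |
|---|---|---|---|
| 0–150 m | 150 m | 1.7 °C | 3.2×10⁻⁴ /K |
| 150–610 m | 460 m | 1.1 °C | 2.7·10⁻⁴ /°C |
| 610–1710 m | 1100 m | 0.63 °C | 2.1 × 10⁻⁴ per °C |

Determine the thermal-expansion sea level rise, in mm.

Δh ≈ 360 mm

Layer 1: 1.7 × 3.2×10⁻⁴ × 150 = 0.08160 m
150–610 m: 1.1 × 2.7×10⁻⁴ × 460 = 0.13662 m
Layer 3: 0.63 × 1100 × 2.1×10⁻⁴ = 0.14553 m
Δh = 0.08160 + 0.13662 + 0.14553 = 0.36375 m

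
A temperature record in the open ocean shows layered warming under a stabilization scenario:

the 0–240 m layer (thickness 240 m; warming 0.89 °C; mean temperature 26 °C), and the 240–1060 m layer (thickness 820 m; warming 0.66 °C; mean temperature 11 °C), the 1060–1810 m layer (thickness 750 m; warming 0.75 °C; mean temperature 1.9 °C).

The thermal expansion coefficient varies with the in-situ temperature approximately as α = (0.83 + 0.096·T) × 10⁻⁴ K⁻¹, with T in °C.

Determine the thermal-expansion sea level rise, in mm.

Layer 1: α = (0.83 + 0.096×26)×10⁻⁴ = 3.326×10⁻⁴ K⁻¹
Layer 2: α = (0.83 + 0.096×11)×10⁻⁴ = 1.886×10⁻⁴ K⁻¹
Layer 3: α = (0.83 + 0.096×1.9)×10⁻⁴ = 1.0124×10⁻⁴ K⁻¹
0–240 m: 3.326×10⁻⁴ × 240 × 0.89 = 0.07104336 m
1.886×10⁻⁴ × 820 × 0.66 = 0.10207032 m
1.0124×10⁻⁴ × 750 × 0.75 = 0.0569475 m
Δh = 0.07104336 + 0.10207032 + 0.0569475 = 0.23006118 m

Δh = 230 mm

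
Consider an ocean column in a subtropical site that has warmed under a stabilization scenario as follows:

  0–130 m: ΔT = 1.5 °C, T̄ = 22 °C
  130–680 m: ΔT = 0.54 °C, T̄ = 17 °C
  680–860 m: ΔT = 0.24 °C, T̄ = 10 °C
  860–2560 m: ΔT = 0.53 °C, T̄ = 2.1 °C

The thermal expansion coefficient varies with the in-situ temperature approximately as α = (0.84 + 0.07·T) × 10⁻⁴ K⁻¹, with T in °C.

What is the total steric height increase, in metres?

Layer 1: α = (0.84 + 0.07×22)×10⁻⁴ = 2.38×10⁻⁴ K⁻¹
Layer 2: α = (0.84 + 0.07×17)×10⁻⁴ = 2.03×10⁻⁴ K⁻¹
Layer 3: α = (0.84 + 0.07×10)×10⁻⁴ = 1.54×10⁻⁴ K⁻¹
Layer 4: α = (0.84 + 0.07×2.1)×10⁻⁴ = 0.987×10⁻⁴ K⁻¹
Layer 1: 2.38×10⁻⁴ × 130 × 1.5 = 0.04641 m
2.03×10⁻⁴ × 550 × 0.54 = 0.060291 m
Layer 3: 0.24 × 180 × 1.54×10⁻⁴ = 0.0066528 m
860–2560 m: 0.53 × 0.987×10⁻⁴ × 1700 = 0.0889287 m
Δh = 0.04641 + 0.060291 + 0.0066528 + 0.0889287 = 0.2022825 m

0.20 m of thermosteric rise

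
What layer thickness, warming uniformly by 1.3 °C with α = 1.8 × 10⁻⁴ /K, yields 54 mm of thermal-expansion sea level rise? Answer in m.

H = Δh/(αΔT) = 0.054 / (1.8×10⁻⁴ × 1.3) ≈ 230.8 m

about 231 m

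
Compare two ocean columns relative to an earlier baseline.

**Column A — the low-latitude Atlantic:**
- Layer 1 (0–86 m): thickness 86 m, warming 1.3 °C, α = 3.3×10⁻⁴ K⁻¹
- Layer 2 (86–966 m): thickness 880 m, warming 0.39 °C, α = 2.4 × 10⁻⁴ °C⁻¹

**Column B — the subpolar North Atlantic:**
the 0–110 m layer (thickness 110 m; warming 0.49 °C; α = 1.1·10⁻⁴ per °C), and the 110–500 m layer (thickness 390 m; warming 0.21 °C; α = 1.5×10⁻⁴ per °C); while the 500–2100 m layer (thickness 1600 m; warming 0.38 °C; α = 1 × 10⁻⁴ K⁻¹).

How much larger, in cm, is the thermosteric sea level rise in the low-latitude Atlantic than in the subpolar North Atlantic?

4.02 cm

A Layer 1: 3.3×10⁻⁴ × 1.3 × 86 = 0.036894 m
A 86–966 m: 0.39 × 2.4×10⁻⁴ × 880 = 0.082368 m
A total: 0.119262 m
B 0–110 m: 110 × 1.1×10⁻⁴ × 0.49 = 0.005929 m
B Layer 2: 390 × 1.5×10⁻⁴ × 0.21 = 0.012285 m
B 1600 × 0.38 × 1×10⁻⁴ = 0.06080 m
B total: 0.079014 m
Difference: 0.119262 − 0.079014 = 0.040248 m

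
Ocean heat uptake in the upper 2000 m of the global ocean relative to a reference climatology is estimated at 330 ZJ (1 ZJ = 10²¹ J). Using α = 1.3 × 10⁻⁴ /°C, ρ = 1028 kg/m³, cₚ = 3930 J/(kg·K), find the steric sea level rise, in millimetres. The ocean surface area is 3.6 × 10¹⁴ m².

Δh ≈ 29 mm

Per unit area: Q = 330×10²¹ / (3.6×10¹⁴) ≈ 9.167×10⁸ J/m²
Δh = αQ/(ρcₚ) = 1.3×10⁻⁴ × 9.167×10⁸ / (1028 × 3930) ≈ 0.029497 m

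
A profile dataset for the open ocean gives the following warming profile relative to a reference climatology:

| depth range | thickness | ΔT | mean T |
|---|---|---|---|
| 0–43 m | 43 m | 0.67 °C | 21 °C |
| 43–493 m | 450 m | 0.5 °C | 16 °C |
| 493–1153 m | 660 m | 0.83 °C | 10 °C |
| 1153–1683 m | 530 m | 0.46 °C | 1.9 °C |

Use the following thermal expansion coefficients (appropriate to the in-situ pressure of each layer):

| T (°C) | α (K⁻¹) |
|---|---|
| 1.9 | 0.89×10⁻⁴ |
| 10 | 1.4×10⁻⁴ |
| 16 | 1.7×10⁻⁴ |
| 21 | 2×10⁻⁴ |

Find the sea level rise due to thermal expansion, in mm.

Δh = 140 mm

Layer 1 at 21 °C → α = 2×10⁻⁴ K⁻¹
Layer 2 at 16 °C → α = 1.7×10⁻⁴ K⁻¹
Layer 3 at 10 °C → α = 1.4×10⁻⁴ K⁻¹
Layer 4 at 1.9 °C → α = 0.89×10⁻⁴ K⁻¹
0–43 m: 43 × 0.67 × 2×10⁻⁴ = 0.005762 m
43–493 m: 0.5 × 450 × 1.7×10⁻⁴ = 0.03825 m
0.83 × 1.4×10⁻⁴ × 660 = 0.076692 m
0.46 × 530 × 0.89×10⁻⁴ = 0.0216982 m
Δh = 0.005762 + 0.03825 + 0.076692 + 0.0216982 = 0.1424022 m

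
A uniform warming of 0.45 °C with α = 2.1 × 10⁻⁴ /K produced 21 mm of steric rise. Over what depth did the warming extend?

H = Δh/(αΔT) = 0.021 / (2.1×10⁻⁴ × 0.45) ≈ 222.2 m

H ≈ 222 m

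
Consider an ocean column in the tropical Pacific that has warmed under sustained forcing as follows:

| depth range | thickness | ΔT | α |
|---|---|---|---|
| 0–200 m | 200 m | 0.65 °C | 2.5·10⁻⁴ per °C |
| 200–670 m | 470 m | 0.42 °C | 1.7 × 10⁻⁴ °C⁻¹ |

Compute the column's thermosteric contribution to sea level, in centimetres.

0–200 m: 0.65 × 2.5×10⁻⁴ × 200 = 0.03250 m
Layer 2: 1.7×10⁻⁴ × 470 × 0.42 = 0.033558 m
Δh = 0.03250 + 0.033558 = 0.066058 m ≈ 6.6 cm

Δh ≈ 6.6 cm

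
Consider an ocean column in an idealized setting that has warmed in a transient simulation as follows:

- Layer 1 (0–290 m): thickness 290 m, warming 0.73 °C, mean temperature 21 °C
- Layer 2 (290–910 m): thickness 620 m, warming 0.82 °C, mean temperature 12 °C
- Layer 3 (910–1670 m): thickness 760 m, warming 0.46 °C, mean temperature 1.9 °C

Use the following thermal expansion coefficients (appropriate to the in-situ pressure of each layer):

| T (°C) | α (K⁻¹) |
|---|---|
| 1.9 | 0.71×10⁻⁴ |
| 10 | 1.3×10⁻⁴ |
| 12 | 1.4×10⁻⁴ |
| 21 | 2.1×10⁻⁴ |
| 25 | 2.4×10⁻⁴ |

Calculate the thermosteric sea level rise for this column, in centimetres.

Layer 1 at 21 °C → α = 2.1×10⁻⁴ K⁻¹
Layer 2 at 12 °C → α = 1.4×10⁻⁴ K⁻¹
Layer 3 at 1.9 °C → α = 0.71×10⁻⁴ K⁻¹
2.1×10⁻⁴ × 0.73 × 290 = 0.044457 m
Layer 2: 0.82 × 1.4×10⁻⁴ × 620 = 0.071176 m
0.71×10⁻⁴ × 0.46 × 760 = 0.0248216 m
Δh = 0.044457 + 0.071176 + 0.0248216 = 0.1404546 m

14 cm of thermosteric rise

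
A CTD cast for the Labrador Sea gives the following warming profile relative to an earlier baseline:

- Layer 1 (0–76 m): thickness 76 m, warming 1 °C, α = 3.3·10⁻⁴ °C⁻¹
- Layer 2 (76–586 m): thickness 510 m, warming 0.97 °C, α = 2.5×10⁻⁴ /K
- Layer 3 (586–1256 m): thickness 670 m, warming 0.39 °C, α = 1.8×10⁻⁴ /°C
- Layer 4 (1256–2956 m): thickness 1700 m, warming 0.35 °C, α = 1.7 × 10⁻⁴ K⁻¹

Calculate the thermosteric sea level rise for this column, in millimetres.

76 × 1 × 3.3×10⁻⁴ = 0.02508 m
76–586 m: 510 × 2.5×10⁻⁴ × 0.97 = 0.123675 m
0.39 × 670 × 1.8×10⁻⁴ = 0.047034 m
0.35 × 1.7×10⁻⁴ × 1700 = 0.10115 m
Δh = 0.02508 + 0.123675 + 0.047034 + 0.10115 = 0.296939 m ≈ 297 mm

Δh ≈ 297 mm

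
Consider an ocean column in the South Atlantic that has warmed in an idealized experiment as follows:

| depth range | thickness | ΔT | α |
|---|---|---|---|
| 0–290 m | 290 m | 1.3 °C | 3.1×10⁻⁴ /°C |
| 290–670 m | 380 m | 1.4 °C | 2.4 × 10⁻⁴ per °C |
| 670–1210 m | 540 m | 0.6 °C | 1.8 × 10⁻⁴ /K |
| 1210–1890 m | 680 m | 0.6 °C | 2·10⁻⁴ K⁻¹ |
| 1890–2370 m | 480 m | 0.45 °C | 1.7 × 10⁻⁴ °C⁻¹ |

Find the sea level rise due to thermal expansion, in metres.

0.421 m

Layer 1: 3.1×10⁻⁴ × 1.3 × 290 = 0.11687 m
290–670 m: 2.4×10⁻⁴ × 380 × 1.4 = 0.12768 m
Layer 3: 1.8×10⁻⁴ × 540 × 0.6 = 0.05832 m
Layer 4: 0.6 × 680 × 2×10⁻⁴ = 0.08160 m
1890–2370 m: 480 × 1.7×10⁻⁴ × 0.45 = 0.03672 m
Δh = 0.11687 + 0.12768 + 0.05832 + 0.08160 + 0.03672 = 0.42119 m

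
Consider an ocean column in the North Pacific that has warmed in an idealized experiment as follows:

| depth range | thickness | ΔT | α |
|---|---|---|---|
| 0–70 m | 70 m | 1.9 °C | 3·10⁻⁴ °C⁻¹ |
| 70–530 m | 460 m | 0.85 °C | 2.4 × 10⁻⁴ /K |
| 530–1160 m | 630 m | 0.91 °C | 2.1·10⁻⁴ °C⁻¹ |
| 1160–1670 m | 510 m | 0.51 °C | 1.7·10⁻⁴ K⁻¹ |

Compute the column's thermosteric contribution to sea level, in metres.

0–70 m: 1.9 × 70 × 3×10⁻⁴ = 0.03990 m
Layer 2: 2.4×10⁻⁴ × 0.85 × 460 = 0.09384 m
630 × 0.91 × 2.1×10⁻⁴ = 0.120393 m
510 × 1.7×10⁻⁴ × 0.51 = 0.044217 m
Δh = 0.03990 + 0.09384 + 0.120393 + 0.044217 = 0.29835 m ≈ 0.298 m

0.298 m of thermosteric rise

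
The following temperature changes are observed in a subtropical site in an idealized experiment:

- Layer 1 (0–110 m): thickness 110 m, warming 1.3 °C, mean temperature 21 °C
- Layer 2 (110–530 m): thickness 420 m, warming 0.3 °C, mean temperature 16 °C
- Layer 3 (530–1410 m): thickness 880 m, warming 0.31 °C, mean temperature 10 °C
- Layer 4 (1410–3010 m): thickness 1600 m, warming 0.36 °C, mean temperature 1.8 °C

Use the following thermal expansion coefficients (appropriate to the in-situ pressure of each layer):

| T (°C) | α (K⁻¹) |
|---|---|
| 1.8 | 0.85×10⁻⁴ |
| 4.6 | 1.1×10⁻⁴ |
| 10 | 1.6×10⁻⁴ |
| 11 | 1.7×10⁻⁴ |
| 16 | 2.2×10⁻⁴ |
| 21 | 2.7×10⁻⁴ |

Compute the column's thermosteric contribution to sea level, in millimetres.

160 mm of thermosteric rise

Layer 1 at 21 °C → α = 2.7×10⁻⁴ K⁻¹
Layer 2 at 16 °C → α = 2.2×10⁻⁴ K⁻¹
Layer 3 at 10 °C → α = 1.6×10⁻⁴ K⁻¹
Layer 4 at 1.8 °C → α = 0.85×10⁻⁴ K⁻¹
Layer 1: 1.3 × 110 × 2.7×10⁻⁴ = 0.03861 m
2.2×10⁻⁴ × 0.3 × 420 = 0.02772 m
0.31 × 880 × 1.6×10⁻⁴ = 0.043648 m
Layer 4: 0.36 × 0.85×10⁻⁴ × 1600 = 0.04896 m
Δh = 0.03861 + 0.02772 + 0.043648 + 0.04896 = 0.158938 m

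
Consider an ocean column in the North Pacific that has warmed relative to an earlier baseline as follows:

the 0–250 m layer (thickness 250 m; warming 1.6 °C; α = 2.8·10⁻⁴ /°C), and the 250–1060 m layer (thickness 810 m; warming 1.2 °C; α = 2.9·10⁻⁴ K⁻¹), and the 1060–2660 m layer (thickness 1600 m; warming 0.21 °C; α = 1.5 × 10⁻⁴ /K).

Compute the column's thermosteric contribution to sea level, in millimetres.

0–250 m: 1.6 × 2.8×10⁻⁴ × 250 = 0.11200 m
Layer 2: 2.9×10⁻⁴ × 1.2 × 810 = 0.28188 m
1060–2660 m: 1600 × 0.21 × 1.5×10⁻⁴ = 0.05040 m
Δh = 0.11200 + 0.28188 + 0.05040 = 0.44428 m

Δh ≈ 444 mm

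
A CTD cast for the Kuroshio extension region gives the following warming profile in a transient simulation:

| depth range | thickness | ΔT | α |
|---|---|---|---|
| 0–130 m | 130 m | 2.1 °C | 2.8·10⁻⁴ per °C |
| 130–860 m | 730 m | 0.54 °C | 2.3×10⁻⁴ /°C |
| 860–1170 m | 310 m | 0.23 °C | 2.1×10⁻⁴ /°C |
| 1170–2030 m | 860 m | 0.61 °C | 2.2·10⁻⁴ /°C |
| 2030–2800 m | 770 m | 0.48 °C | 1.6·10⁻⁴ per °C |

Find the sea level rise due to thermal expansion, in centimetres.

Δh ≈ 36 cm

Layer 1: 130 × 2.1 × 2.8×10⁻⁴ = 0.07644 m
Layer 2: 2.3×10⁻⁴ × 0.54 × 730 = 0.090666 m
2.1×10⁻⁴ × 0.23 × 310 = 0.014973 m
1170–2030 m: 860 × 0.61 × 2.2×10⁻⁴ = 0.115412 m
1.6×10⁻⁴ × 770 × 0.48 = 0.059136 m
Δh = 0.07644 + 0.090666 + 0.014973 + 0.115412 + 0.059136 = 0.356627 m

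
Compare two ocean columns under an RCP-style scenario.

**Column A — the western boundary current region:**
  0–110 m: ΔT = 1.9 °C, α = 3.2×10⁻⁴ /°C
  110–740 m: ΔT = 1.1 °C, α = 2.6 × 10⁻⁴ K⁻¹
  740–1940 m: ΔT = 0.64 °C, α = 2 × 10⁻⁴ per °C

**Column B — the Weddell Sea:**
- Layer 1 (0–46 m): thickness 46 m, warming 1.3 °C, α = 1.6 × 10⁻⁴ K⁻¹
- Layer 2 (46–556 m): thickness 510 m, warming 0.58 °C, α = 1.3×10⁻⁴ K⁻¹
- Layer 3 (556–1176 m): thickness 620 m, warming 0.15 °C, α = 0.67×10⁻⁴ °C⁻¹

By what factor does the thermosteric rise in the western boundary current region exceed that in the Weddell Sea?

A Layer 1: 110 × 1.9 × 3.2×10⁻⁴ = 0.06688 m
A 110–740 m: 1.1 × 2.6×10⁻⁴ × 630 = 0.18018 m
A Layer 3: 0.64 × 2×10⁻⁴ × 1200 = 0.15360 m
A total: 0.40066 m
B 0–46 m: 1.6×10⁻⁴ × 46 × 1.3 = 0.009568 m
B 46–556 m: 1.3×10⁻⁴ × 0.58 × 510 = 0.038454 m
B Layer 3: 620 × 0.67×10⁻⁴ × 0.15 = 0.006231 m
B total: 0.054253 m
Ratio: 0.40066 / 0.054253 ≈ 7.385

≈ 7.4×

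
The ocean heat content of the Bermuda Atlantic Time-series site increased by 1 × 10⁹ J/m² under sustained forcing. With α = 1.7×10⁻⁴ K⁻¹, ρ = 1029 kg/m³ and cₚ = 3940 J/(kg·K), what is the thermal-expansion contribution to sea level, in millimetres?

Δh = αQ/(ρcₚ) = 1.7×10⁻⁴ × 1×10⁹ / (1029 × 3940) ≈ 0.041931 m

41.9 mm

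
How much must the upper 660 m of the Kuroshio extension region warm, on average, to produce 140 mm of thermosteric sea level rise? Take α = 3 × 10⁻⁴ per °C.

ΔT = Δh/(αH) = 0.14 / (3×10⁻⁴ × 660) ≈ 0.7071 °C

0.707 °C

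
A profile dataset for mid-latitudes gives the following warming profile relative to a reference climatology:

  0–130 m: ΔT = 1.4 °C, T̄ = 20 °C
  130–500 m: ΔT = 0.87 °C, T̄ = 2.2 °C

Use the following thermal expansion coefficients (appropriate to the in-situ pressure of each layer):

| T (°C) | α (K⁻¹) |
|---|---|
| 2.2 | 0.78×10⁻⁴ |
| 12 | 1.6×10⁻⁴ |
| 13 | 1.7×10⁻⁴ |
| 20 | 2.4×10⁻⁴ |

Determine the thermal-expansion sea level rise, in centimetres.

Δh = 6.9 cm

Layer 1 at 20 °C → α = 2.4×10⁻⁴ K⁻¹
Layer 2 at 2.2 °C → α = 0.78×10⁻⁴ K⁻¹
0–130 m: 130 × 2.4×10⁻⁴ × 1.4 = 0.04368 m
0.78×10⁻⁴ × 370 × 0.87 = 0.0251082 m
Δh = 0.04368 + 0.0251082 = 0.0687882 m ≈ 6.9 cm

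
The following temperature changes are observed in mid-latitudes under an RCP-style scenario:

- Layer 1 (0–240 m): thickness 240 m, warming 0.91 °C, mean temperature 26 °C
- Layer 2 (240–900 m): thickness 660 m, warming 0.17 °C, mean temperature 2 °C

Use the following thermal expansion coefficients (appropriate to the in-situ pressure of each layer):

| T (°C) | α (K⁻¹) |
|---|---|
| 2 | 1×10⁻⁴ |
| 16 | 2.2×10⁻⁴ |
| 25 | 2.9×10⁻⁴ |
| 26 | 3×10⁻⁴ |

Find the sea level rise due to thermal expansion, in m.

0.0767 m of thermosteric rise

Layer 1 at 26 °C → α = 3×10⁻⁴ K⁻¹
Layer 2 at 2 °C → α = 1×10⁻⁴ K⁻¹
0.91 × 3×10⁻⁴ × 240 = 0.06552 m
Layer 2: 660 × 0.17 × 1×10⁻⁴ = 0.01122 m
Δh = 0.06552 + 0.01122 = 0.07674 m ≈ 0.0767 m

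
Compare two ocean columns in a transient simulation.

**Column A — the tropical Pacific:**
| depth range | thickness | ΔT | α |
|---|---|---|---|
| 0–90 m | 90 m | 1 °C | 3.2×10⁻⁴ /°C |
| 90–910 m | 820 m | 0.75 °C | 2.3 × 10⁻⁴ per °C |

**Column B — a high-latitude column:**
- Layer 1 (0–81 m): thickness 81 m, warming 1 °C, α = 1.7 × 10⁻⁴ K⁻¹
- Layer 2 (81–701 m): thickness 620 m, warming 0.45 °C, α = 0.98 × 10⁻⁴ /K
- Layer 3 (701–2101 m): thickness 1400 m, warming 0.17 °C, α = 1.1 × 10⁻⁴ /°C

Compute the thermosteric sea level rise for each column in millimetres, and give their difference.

A 0–90 m: 90 × 3.2×10⁻⁴ × 1 = 0.02880 m
A 90–910 m: 820 × 0.75 × 2.3×10⁻⁴ = 0.14145 m
A total: 0.17025 m
B 81 × 1.7×10⁻⁴ × 1 = 0.01377 m
B 81–701 m: 0.98×10⁻⁴ × 0.45 × 620 = 0.027342 m
B 701–2101 m: 1400 × 1.1×10⁻⁴ × 0.17 = 0.02618 m
B total: 0.067292 m
Difference: 0.17025 − 0.067292 = 0.102958 m

Δh_A ≈ 170 mm, Δh_B ≈ 67 mm; difference ≈ 100 mm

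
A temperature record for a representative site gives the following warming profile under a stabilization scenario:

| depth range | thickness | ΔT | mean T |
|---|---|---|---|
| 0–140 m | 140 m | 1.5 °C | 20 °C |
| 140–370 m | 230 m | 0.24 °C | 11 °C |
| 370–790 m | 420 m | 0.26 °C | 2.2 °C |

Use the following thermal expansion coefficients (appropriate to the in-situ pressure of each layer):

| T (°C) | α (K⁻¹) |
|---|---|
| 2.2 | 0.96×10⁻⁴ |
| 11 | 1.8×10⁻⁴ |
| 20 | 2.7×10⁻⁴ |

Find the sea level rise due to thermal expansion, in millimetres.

77.1 mm

Layer 1 at 20 °C → α = 2.7×10⁻⁴ K⁻¹
Layer 2 at 11 °C → α = 1.8×10⁻⁴ K⁻¹
Layer 3 at 2.2 °C → α = 0.96×10⁻⁴ K⁻¹
Layer 1: 1.5 × 140 × 2.7×10⁻⁴ = 0.05670 m
1.8×10⁻⁴ × 0.24 × 230 = 0.009936 m
Layer 3: 420 × 0.26 × 0.96×10⁻⁴ = 0.0104832 m
Δh = 0.05670 + 0.009936 + 0.0104832 = 0.0771192 m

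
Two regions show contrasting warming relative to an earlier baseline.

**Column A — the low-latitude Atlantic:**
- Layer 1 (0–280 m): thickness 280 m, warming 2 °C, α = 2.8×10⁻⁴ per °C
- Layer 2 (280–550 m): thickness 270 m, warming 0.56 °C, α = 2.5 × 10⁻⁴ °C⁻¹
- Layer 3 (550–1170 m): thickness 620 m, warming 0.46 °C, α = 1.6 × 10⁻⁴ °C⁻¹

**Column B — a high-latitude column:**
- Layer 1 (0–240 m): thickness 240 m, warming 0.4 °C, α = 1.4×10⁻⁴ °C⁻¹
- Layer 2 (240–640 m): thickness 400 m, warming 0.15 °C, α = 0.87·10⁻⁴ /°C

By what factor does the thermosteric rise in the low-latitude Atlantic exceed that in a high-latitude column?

A Layer 1: 2 × 280 × 2.8×10⁻⁴ = 0.15680 m
A Layer 2: 270 × 0.56 × 2.5×10⁻⁴ = 0.03780 m
A 550–1170 m: 0.46 × 1.6×10⁻⁴ × 620 = 0.045632 m
A total: 0.240232 m
B Layer 1: 0.4 × 240 × 1.4×10⁻⁴ = 0.01344 m
B 0.15 × 400 × 0.87×10⁻⁴ = 0.00522 m
B total: 0.01866 m
Ratio: 0.240232 / 0.01866 ≈ 12.87

13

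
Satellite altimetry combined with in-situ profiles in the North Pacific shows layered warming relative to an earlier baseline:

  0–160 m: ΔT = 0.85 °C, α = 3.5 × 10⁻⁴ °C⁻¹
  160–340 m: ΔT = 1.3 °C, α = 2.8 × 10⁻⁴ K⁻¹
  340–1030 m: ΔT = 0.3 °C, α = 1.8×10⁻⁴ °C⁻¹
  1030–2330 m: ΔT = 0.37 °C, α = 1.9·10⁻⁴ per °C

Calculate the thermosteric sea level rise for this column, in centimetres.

24 cm of thermosteric rise

3.5×10⁻⁴ × 0.85 × 160 = 0.04760 m
Layer 2: 1.3 × 180 × 2.8×10⁻⁴ = 0.06552 m
690 × 1.8×10⁻⁴ × 0.3 = 0.03726 m
0.37 × 1300 × 1.9×10⁻⁴ = 0.09139 m
Δh = 0.04760 + 0.06552 + 0.03726 + 0.09139 = 0.24177 m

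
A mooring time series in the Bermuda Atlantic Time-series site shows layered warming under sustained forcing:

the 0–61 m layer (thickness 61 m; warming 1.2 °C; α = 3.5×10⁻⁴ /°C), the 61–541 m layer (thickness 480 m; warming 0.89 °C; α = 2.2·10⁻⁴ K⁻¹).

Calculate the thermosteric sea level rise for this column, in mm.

0–61 m: 61 × 1.2 × 3.5×10⁻⁴ = 0.02562 m
480 × 2.2×10⁻⁴ × 0.89 = 0.093984 m
Δh = 0.02562 + 0.093984 = 0.119604 m

120 mm of thermosteric rise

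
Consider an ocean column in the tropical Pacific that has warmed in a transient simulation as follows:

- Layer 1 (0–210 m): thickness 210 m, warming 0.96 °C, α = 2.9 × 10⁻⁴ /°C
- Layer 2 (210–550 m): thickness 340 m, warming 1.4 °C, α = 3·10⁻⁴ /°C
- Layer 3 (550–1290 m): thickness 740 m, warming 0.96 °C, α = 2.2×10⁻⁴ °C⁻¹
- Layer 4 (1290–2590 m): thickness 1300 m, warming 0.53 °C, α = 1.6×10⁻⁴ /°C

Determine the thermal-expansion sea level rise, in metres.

2.9×10⁻⁴ × 0.96 × 210 = 0.058464 m
340 × 1.4 × 3×10⁻⁴ = 0.14280 m
550–1290 m: 2.2×10⁻⁴ × 740 × 0.96 = 0.156288 m
Layer 4: 0.53 × 1300 × 1.6×10⁻⁴ = 0.11024 m
Δh = 0.058464 + 0.14280 + 0.156288 + 0.11024 = 0.467792 m ≈ 0.47 m

0.47 m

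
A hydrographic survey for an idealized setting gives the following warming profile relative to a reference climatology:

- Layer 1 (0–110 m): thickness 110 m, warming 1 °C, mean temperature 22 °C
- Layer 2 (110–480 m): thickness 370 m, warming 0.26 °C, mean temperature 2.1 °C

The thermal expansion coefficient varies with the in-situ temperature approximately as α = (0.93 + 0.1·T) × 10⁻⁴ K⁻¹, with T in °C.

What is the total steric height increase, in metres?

Layer 1: α = (0.93 + 0.1×22)×10⁻⁴ = 3.13×10⁻⁴ K⁻¹
Layer 2: α = (0.93 + 0.1×2.1)×10⁻⁴ = 1.14×10⁻⁴ K⁻¹
Layer 1: 110 × 3.13×10⁻⁴ × 1 = 0.03443 m
Layer 2: 0.26 × 1.14×10⁻⁴ × 370 = 0.0109668 m
Δh = 0.03443 + 0.0109668 = 0.0453968 m

Δh ≈ 0.0454 m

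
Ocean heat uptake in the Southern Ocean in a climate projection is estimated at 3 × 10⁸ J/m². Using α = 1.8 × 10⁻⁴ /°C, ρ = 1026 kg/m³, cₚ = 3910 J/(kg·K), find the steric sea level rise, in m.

Δh = αQ/(ρcₚ) = 1.8×10⁻⁴ × 3×10⁸ / (1026 × 3910) ≈ 0.013461 m

Δh ≈ 0.0135 m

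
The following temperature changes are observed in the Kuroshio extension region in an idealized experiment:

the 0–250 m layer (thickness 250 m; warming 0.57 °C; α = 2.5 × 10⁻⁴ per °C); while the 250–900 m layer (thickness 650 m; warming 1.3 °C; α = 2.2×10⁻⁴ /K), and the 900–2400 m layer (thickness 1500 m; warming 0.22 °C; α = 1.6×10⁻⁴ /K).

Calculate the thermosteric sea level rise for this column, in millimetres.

Δh = 270 mm

0–250 m: 0.57 × 250 × 2.5×10⁻⁴ = 0.035625 m
2.2×10⁻⁴ × 1.3 × 650 = 0.18590 m
1500 × 0.22 × 1.6×10⁻⁴ = 0.05280 m
Δh = 0.035625 + 0.18590 + 0.05280 = 0.274325 m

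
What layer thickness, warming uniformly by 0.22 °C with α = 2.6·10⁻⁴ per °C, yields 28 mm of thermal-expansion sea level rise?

H = Δh/(αΔT) = 0.028 / (2.6×10⁻⁴ × 0.22) ≈ 489.5 m

H ≈ 490 m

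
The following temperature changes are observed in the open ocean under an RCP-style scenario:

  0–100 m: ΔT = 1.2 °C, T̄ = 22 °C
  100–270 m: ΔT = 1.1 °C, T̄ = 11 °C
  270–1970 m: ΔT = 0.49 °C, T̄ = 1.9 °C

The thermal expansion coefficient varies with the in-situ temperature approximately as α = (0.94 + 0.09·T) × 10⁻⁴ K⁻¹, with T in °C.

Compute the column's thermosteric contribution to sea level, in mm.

Layer 1: α = (0.94 + 0.09×22)×10⁻⁴ = 2.92×10⁻⁴ K⁻¹
Layer 2: α = (0.94 + 0.09×11)×10⁻⁴ = 1.93×10⁻⁴ K⁻¹
Layer 3: α = (0.94 + 0.09×1.9)×10⁻⁴ = 1.111×10⁻⁴ K⁻¹
1.2 × 100 × 2.92×10⁻⁴ = 0.03504 m
Layer 2: 1.1 × 1.93×10⁻⁴ × 170 = 0.036091 m
Layer 3: 0.49 × 1700 × 1.111×10⁻⁴ = 0.0925463 m
Δh = 0.03504 + 0.036091 + 0.0925463 = 0.1636773 m ≈ 164 mm

Δh = 164 mm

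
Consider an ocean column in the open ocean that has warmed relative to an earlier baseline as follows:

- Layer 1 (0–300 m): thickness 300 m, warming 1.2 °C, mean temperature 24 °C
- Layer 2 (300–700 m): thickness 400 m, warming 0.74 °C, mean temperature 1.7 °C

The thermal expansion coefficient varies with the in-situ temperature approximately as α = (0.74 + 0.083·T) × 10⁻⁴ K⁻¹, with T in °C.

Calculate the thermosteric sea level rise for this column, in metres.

Layer 1: α = (0.74 + 0.083×24)×10⁻⁴ = 2.732×10⁻⁴ K⁻¹
Layer 2: α = (0.74 + 0.083×1.7)×10⁻⁴ = 0.8811×10⁻⁴ K⁻¹
0–300 m: 300 × 1.2 × 2.732×10⁻⁴ = 0.098352 m
300–700 m: 0.74 × 0.8811×10⁻⁴ × 400 = 0.02608056 m
Δh = 0.098352 + 0.02608056 = 0.12443256 m

Δh ≈ 0.124 m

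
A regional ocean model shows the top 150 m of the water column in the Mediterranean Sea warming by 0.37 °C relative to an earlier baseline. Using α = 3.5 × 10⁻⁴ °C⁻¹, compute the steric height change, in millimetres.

Δh = αΔT·H = 3.5×10⁻⁴ × 0.37 × 150 = 0.019425 m

about 19.4 mm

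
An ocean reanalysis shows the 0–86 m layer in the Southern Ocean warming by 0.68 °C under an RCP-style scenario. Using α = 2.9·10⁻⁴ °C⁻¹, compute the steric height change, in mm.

Δh = 17.0 mm

Δh = αΔT·H = 2.9×10⁻⁴ × 0.68 × 86 = 0.0169592 m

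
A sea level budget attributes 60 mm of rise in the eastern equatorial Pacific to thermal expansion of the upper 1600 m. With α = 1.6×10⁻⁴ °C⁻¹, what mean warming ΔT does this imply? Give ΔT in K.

ΔT = Δh/(αH) = 0.06 / (1.6×10⁻⁴ × 1600) ≈ 0.2344 K

0.23 K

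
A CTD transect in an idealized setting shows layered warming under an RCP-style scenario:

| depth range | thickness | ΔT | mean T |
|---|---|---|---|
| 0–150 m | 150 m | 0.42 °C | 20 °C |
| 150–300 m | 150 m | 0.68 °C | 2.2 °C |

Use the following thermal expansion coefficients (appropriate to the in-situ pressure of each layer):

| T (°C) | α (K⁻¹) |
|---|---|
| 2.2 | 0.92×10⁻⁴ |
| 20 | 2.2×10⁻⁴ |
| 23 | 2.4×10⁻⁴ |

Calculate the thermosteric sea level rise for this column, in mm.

23.2 mm

Layer 1 at 20 °C → α = 2.2×10⁻⁴ K⁻¹
Layer 2 at 2.2 °C → α = 0.92×10⁻⁴ K⁻¹
Layer 1: 150 × 0.42 × 2.2×10⁻⁴ = 0.01386 m
150–300 m: 150 × 0.92×10⁻⁴ × 0.68 = 0.009384 m
Δh = 0.01386 + 0.009384 = 0.023244 m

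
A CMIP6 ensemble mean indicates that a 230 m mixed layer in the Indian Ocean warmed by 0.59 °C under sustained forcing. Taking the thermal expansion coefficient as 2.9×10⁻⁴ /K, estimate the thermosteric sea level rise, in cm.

about 3.94 cm

Δh = αΔT·H = 2.9×10⁻⁴ × 0.59 × 230 = 0.039353 m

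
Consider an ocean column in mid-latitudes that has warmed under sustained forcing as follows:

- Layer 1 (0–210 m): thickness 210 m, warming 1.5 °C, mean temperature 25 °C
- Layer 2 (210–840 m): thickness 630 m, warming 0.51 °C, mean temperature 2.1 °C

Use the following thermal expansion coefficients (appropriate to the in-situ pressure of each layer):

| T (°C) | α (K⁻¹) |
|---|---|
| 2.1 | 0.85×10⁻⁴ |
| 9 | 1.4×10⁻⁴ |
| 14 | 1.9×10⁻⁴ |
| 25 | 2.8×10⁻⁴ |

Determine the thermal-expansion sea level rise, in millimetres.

Δh = 120 mm

Layer 1 at 25 °C → α = 2.8×10⁻⁴ K⁻¹
Layer 2 at 2.1 °C → α = 0.85×10⁻⁴ K⁻¹
1.5 × 210 × 2.8×10⁻⁴ = 0.08820 m
630 × 0.51 × 0.85×10⁻⁴ = 0.0273105 m
Δh = 0.08820 + 0.0273105 = 0.1155105 m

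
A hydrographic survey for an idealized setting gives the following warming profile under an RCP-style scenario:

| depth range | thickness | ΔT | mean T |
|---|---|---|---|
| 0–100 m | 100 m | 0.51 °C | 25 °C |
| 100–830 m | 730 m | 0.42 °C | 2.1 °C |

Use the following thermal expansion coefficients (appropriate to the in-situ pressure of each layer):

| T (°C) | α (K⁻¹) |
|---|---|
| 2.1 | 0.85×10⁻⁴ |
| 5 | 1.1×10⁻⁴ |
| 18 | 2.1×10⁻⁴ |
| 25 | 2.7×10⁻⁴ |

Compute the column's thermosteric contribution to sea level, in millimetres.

about 39.8 mm

Layer 1 at 25 °C → α = 2.7×10⁻⁴ K⁻¹
Layer 2 at 2.1 °C → α = 0.85×10⁻⁴ K⁻¹
0–100 m: 100 × 2.7×10⁻⁴ × 0.51 = 0.01377 m
0.85×10⁻⁴ × 0.42 × 730 = 0.026061 m
Δh = 0.01377 + 0.026061 = 0.039831 m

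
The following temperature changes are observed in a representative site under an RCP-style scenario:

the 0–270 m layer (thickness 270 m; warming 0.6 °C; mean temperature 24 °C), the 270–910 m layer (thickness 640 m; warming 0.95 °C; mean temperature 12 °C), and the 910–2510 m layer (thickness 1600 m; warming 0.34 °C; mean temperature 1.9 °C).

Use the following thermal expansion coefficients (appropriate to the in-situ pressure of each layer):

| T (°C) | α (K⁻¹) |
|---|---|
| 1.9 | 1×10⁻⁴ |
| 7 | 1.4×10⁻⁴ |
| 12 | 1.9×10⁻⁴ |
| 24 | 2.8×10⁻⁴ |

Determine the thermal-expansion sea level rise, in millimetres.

Layer 1 at 24 °C → α = 2.8×10⁻⁴ K⁻¹
Layer 2 at 12 °C → α = 1.9×10⁻⁴ K⁻¹
Layer 3 at 1.9 °C → α = 1×10⁻⁴ K⁻¹
0.6 × 270 × 2.8×10⁻⁴ = 0.04536 m
Layer 2: 0.95 × 1.9×10⁻⁴ × 640 = 0.11552 m
Layer 3: 1600 × 1×10⁻⁴ × 0.34 = 0.05440 m
Δh = 0.04536 + 0.11552 + 0.05440 = 0.21528 m

Δh = 220 mm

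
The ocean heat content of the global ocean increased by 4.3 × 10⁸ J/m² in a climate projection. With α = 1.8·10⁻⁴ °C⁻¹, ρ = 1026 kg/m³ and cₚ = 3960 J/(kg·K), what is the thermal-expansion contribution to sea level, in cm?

about 1.9 cm

Δh = αQ/(ρcₚ) = 1.8×10⁻⁴ × 4.3×10⁸ / (1026 × 3960) ≈ 0.01905 m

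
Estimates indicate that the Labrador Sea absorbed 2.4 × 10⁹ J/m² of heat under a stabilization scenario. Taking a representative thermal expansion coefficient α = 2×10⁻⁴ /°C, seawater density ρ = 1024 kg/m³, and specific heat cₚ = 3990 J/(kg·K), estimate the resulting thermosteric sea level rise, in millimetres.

about 117 mm

Δh = αQ/(ρcₚ) = 2×10⁻⁴ × 2.4×10⁹ / (1024 × 3990) ≈ 0.11748 m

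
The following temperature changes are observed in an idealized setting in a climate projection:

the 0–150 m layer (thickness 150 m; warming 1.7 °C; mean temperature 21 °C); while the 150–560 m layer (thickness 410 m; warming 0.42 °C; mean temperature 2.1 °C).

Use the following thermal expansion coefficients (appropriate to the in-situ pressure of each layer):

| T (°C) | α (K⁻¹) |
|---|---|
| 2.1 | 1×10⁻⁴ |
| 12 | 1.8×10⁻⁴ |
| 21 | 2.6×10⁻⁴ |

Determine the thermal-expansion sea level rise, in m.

Layer 1 at 21 °C → α = 2.6×10⁻⁴ K⁻¹
Layer 2 at 2.1 °C → α = 1×10⁻⁴ K⁻¹
150 × 1.7 × 2.6×10⁻⁴ = 0.06630 m
150–560 m: 410 × 0.42 × 1×10⁻⁴ = 0.01722 m
Δh = 0.06630 + 0.01722 = 0.08352 m ≈ 0.0835 m

Δh ≈ 0.0835 m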